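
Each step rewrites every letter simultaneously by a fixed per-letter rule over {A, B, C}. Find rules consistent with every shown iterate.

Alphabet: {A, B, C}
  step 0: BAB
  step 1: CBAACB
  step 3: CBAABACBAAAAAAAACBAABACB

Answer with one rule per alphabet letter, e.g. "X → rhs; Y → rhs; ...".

  step 0 ⇒ step 1: BAB ⇒ CB·AA·CB
    A ↦ AA
    B ↦ CB
    C ↦ BA  (constrained at step 1)

A->AA, B->CB, C->BA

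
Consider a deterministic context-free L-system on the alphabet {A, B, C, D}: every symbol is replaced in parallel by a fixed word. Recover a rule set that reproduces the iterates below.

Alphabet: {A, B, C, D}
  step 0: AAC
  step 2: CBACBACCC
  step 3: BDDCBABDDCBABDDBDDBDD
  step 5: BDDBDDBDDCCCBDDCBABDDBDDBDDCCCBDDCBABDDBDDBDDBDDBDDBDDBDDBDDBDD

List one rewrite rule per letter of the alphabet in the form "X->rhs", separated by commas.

  step 2 ⇒ step 3: CBACBACCC ⇒ BDD·C·BA·BDD·C·BA·BDD·BDD·BDD
    A ↦ BA
    B ↦ C
    C ↦ BDD
    D ↦ C  (constrained at step 3)

A->BA, B->C, C->BDD, D->C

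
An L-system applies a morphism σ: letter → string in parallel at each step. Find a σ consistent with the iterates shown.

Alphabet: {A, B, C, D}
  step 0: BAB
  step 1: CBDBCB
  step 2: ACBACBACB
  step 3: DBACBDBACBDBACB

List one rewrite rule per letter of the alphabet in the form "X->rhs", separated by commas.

  step 2 ⇒ step 3: ACBACBACB ⇒ DB·A·CB·DB·A·CB·DB·A·CB
    A ↦ DB
    B ↦ CB
    C ↦ A
  step 1 ⇒ step 2: CBDBCB ⇒ A·CB·A·CB·A·CB
    D ↦ A

A->DB, B->CB, C->A, D->A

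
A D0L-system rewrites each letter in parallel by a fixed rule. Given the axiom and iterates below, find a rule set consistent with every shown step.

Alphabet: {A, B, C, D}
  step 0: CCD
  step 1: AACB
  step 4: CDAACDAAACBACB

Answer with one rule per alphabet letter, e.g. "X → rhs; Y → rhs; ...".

A->CD, B->A, C->A, D->CB

  step 0 ⇒ step 1: CCD ⇒ A·A·CB
    C ↦ A
    D ↦ CB
    A ↦ CD  (constrained at step 1)
    B ↦ A  (constrained at step 1)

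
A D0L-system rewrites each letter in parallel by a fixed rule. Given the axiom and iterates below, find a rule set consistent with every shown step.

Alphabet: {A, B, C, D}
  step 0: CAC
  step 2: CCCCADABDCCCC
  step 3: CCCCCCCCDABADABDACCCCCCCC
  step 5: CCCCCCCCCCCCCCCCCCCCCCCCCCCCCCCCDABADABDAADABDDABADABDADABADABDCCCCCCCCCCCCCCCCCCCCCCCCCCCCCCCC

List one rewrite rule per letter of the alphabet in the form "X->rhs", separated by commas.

  step 2 ⇒ step 3: CCCCADABDCCCC ⇒ CC·CC·CC·CC·DAB·A·DAB·D·A·CC·CC·CC·CC
    A ↦ DAB
    B ↦ D
    C ↦ CC
    D ↦ A

A->DAB, B->D, C->CC, D->A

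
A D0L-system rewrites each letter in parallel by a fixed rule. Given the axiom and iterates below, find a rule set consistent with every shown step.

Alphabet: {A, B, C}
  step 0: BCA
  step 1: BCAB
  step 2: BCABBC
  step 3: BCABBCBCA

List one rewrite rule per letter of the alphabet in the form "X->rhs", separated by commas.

A->B, B->BC, C->A

  step 2 ⇒ step 3: BCABBC ⇒ BC·A·B·BC·BC·A
    A ↦ B
    B ↦ BC
    C ↦ A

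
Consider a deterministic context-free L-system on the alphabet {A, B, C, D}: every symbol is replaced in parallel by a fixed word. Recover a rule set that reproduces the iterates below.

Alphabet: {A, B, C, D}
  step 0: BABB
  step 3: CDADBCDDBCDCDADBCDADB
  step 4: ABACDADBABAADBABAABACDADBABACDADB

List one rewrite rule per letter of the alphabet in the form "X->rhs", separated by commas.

A->CD, B->DB, C->AB, D->A

  step 3 ⇒ step 4: CDADBCDDBCDCDADBCDADB ⇒ AB·A·CD·A·DB·AB·A·A·DB·AB·A·AB·A·CD·A·DB·AB·A·CD·A·DB
    A ↦ CD
    B ↦ DB
    C ↦ AB
    D ↦ A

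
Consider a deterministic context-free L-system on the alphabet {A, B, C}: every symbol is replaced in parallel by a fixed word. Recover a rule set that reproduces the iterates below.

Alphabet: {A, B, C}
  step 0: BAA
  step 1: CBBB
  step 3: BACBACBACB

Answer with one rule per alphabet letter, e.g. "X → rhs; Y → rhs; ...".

A->B, B->CB, C->A

  step 0 ⇒ step 1: BAA ⇒ CB·B·B
    A ↦ B
    B ↦ CB
    C ↦ A  (constrained at step 1)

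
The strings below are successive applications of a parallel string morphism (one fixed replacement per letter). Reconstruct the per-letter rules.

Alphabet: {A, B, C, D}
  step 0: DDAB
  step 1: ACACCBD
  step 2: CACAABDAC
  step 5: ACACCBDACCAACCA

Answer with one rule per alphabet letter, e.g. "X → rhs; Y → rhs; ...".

A->C, B->BD, C->A, D->AC

  step 1 ⇒ step 2: ACACCBD ⇒ C·A·C·A·A·BD·AC
    A ↦ C
    B ↦ BD
    C ↦ A
    D ↦ AC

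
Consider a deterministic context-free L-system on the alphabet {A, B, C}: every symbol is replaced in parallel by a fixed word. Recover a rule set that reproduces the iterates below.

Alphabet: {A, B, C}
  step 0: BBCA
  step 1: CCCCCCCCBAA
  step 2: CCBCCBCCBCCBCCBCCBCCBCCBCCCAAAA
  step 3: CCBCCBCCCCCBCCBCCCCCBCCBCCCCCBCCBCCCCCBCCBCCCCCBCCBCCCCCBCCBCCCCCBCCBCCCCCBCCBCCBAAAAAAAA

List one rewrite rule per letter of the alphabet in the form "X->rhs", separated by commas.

  step 2 ⇒ step 3: CCBCCBCCBCCBCCBCCBCCBCCBCCCAAAA ⇒ CCB·CCB·CCC·CCB·CCB·CCC·CCB·CCB·CCC·CCB·CCB·CCC·CCB·CCB·CCC·CCB·CCB·CCC·CCB·CCB·CCC·CCB·CCB·CCC·CCB·CCB·CCB·AA·AA·AA·AA
    A ↦ AA
    B ↦ CCC
    C ↦ CCB

A->AA, B->CCC, C->CCB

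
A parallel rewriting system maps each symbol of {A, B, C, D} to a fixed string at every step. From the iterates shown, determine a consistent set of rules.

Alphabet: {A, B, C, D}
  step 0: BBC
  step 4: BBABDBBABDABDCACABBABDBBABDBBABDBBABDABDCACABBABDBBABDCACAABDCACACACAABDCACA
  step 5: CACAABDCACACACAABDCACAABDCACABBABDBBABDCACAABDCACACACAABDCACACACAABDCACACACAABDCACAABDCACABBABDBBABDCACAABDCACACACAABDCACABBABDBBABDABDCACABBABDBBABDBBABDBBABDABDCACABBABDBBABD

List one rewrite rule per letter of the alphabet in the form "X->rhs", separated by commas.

  step 4 ⇒ step 5: BBABDBBABDABDCACABBABDBBABDBBABDBBABDABDCACABBABDBBABDCACAABDCACACACAABDCACA ⇒ CA·CA·ABD·CA·CA·CA·CA·ABD·CA·CA·ABD·CA·CA·BB·ABD·BB·ABD·CA·CA·ABD·CA·CA·CA·CA·ABD·CA·CA·CA·CA·ABD·CA·CA·CA·CA·ABD·CA·CA·ABD·CA·CA·BB·ABD·BB·ABD·CA·CA·ABD·CA·CA·CA·CA·ABD·CA·CA·BB·ABD·BB·ABD·ABD·CA·CA·BB·ABD·BB·ABD·BB·ABD·BB·ABD·ABD·CA·CA·BB·ABD·BB·ABD
    A ↦ ABD
    B ↦ CA
    C ↦ BB
    D ↦ CA

A->ABD, B->CA, C->BB, D->CA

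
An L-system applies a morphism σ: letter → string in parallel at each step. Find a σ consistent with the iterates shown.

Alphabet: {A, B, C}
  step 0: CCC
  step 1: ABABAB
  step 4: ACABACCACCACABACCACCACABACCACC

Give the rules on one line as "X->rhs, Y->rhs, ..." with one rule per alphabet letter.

A->AC, B->C, C->AB

  step 0 ⇒ step 1: CCC ⇒ AB·AB·AB
    C ↦ AB
    A ↦ AC  (constrained at step 1)
    B ↦ C  (constrained at step 1)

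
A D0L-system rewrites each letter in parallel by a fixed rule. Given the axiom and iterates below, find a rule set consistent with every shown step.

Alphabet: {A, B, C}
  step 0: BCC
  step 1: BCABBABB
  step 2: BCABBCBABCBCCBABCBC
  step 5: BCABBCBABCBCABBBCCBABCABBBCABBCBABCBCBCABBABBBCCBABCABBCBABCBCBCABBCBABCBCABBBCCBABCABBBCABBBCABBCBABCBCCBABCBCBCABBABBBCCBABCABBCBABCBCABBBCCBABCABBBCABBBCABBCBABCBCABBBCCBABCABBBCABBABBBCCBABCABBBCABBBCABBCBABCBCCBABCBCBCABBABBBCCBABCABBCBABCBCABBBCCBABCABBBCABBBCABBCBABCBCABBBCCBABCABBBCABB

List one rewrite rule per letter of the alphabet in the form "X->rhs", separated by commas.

A->CBA, B->BC, C->ABB

  step 1 ⇒ step 2: BCABBABB ⇒ BC·ABB·CBA·BC·BC·CBA·BC·BC
    A ↦ CBA
    B ↦ BC
    C ↦ ABB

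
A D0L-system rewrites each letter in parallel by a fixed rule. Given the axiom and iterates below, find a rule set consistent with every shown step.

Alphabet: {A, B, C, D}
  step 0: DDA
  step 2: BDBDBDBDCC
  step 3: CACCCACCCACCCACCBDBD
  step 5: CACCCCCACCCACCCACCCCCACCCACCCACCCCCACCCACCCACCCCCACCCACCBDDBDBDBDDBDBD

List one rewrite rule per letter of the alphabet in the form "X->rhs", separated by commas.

  step 2 ⇒ step 3: BDBDBDBDCC ⇒ CA·CC·CA·CC·CA·CC·CA·CC·BD·BD
    B ↦ CA
    C ↦ BD
    D ↦ CC
    A ↦ D  (constrained at step 0)

A->D, B->CA, C->BD, D->CC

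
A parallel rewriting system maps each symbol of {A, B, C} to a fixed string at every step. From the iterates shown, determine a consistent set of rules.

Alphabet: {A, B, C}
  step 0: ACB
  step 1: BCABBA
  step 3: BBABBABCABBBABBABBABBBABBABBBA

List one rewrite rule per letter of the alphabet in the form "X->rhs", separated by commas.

A->B, B->BBA, C->CA

  step 0 ⇒ step 1: ACB ⇒ B·CA·BBA
    A ↦ B
    B ↦ BBA
    C ↦ CA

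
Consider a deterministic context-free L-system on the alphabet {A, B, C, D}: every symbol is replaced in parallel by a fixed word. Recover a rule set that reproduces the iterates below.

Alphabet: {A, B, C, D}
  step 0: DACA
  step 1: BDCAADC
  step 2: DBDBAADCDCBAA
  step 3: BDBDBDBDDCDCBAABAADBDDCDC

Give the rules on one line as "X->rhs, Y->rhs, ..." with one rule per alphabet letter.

  step 2 ⇒ step 3: DBDBAADCDCBAA ⇒ B·DBD·B·DBD·DC·DC·B·AA·B·AA·DBD·DC·DC
    A ↦ DC
    B ↦ DBD
    C ↦ AA
    D ↦ B

A->DC, B->DBD, C->AA, D->B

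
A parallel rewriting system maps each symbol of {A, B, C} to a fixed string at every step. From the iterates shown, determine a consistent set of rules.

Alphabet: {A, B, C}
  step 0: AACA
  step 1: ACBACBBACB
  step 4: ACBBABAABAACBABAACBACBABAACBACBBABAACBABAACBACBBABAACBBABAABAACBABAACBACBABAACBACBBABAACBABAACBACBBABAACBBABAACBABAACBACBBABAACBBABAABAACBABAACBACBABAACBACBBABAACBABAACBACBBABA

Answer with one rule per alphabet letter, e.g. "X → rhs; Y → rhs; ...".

A->ACB, B->ABA, C->B

  step 0 ⇒ step 1: AACA ⇒ ACB·ACB·B·ACB
    A ↦ ACB
    C ↦ B
    B ↦ ABA  (constrained at step 1)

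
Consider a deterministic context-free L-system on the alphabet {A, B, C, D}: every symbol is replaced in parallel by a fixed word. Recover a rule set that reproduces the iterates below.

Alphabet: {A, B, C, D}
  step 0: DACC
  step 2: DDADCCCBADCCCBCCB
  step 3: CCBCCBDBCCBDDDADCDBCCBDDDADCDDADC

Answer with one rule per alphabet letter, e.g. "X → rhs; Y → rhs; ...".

  step 2 ⇒ step 3: DDADCCCBADCCCBCCB ⇒ CCB·CCB·DB·CCB·D·D·D·ADC·DB·CCB·D·D·D·ADC·D·D·ADC
    A ↦ DB
    B ↦ ADC
    C ↦ D
    D ↦ CCB

A->DB, B->ADC, C->D, D->CCB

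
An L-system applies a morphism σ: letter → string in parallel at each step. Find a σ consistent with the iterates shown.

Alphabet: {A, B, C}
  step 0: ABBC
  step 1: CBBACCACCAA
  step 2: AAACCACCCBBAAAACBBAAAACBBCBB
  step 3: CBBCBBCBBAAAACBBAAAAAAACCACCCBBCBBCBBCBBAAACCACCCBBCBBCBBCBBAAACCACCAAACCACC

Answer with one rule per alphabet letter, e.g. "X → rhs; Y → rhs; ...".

A->CBB, B->ACC, C->AA

  step 2 ⇒ step 3: AAACCACCCBBAAAACBBAAAACBBCBB ⇒ CBB·CBB·CBB·AA·AA·CBB·AA·AA·AA·ACC·ACC·CBB·CBB·CBB·CBB·AA·ACC·ACC·CBB·CBB·CBB·CBB·AA·ACC·ACC·AA·ACC·ACC
    A ↦ CBB
    B ↦ ACC
    C ↦ AA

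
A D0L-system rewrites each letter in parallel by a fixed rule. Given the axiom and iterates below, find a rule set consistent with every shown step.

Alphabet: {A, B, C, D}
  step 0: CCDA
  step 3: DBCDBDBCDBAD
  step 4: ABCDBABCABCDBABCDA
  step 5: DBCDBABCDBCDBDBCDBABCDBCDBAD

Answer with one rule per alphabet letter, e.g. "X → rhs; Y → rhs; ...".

  step 4 ⇒ step 5: ABCDBABCABCDBABCDA ⇒ D·BC·DB·A·BC·D·BC·DB·D·BC·DB·A·BC·D·BC·DB·A·D
    A ↦ D
    B ↦ BC
    C ↦ DB
    D ↦ A

A->D, B->BC, C->DB, D->A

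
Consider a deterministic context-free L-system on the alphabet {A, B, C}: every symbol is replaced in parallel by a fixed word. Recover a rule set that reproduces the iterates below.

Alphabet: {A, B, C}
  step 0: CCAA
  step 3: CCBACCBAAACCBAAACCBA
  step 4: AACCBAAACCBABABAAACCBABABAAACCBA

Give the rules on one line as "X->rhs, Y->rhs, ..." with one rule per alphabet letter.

  step 3 ⇒ step 4: CCBACCBAAACCBAAACCBA ⇒ A·A·CC·BA·A·A·CC·BA·BA·BA·A·A·CC·BA·BA·BA·A·A·CC·BA
    A ↦ BA
    B ↦ CC
    C ↦ A

A->BA, B->CC, C->A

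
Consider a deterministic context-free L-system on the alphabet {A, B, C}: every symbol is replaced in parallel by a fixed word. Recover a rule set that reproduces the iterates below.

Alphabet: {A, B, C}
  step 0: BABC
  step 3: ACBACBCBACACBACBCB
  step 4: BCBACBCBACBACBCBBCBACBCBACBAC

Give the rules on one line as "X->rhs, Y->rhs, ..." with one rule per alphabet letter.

  step 3 ⇒ step 4: ACBACBCBACACBACBCB ⇒ BC·B·AC·BC·B·AC·B·AC·BC·B·BC·B·AC·BC·B·AC·B·AC
    A ↦ BC
    B ↦ AC
    C ↦ B

A->BC, B->AC, C->B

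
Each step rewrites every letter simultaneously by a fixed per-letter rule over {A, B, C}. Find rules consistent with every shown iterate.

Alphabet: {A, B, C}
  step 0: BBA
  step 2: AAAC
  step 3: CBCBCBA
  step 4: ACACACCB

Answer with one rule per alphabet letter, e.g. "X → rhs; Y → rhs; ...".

A->CB, B->C, C->A

  step 3 ⇒ step 4: CBCBCBA ⇒ A·C·A·C·A·C·CB
    A ↦ CB
    B ↦ C
    C ↦ A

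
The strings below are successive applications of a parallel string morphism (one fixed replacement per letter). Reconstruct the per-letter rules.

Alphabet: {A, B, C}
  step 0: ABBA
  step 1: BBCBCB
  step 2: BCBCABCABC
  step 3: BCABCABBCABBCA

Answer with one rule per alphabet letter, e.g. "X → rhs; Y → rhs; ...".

  step 2 ⇒ step 3: BCBCABCABC ⇒ BC·A·BC·A·B·BC·A·B·BC·A
    A ↦ B
    B ↦ BC
    C ↦ A

A->B, B->BC, C->A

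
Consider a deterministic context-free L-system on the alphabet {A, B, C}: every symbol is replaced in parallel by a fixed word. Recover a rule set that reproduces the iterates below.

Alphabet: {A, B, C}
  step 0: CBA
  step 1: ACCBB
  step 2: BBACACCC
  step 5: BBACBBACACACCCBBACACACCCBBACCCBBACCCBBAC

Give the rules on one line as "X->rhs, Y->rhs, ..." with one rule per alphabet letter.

A->BB, B->C, C->AC

  step 1 ⇒ step 2: ACCBB ⇒ BB·AC·AC·C·C
    A ↦ BB
    B ↦ C
    C ↦ AC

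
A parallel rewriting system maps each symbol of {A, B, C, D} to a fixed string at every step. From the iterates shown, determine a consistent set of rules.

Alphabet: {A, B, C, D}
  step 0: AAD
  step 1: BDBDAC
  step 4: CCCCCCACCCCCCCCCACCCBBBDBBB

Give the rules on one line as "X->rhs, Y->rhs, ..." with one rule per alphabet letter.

A->BD, B->CC, C->B, D->AC

  step 0 ⇒ step 1: AAD ⇒ BD·BD·AC
    A ↦ BD
    D ↦ AC
    B ↦ CC  (constrained at step 1)
    C ↦ B  (constrained at step 1)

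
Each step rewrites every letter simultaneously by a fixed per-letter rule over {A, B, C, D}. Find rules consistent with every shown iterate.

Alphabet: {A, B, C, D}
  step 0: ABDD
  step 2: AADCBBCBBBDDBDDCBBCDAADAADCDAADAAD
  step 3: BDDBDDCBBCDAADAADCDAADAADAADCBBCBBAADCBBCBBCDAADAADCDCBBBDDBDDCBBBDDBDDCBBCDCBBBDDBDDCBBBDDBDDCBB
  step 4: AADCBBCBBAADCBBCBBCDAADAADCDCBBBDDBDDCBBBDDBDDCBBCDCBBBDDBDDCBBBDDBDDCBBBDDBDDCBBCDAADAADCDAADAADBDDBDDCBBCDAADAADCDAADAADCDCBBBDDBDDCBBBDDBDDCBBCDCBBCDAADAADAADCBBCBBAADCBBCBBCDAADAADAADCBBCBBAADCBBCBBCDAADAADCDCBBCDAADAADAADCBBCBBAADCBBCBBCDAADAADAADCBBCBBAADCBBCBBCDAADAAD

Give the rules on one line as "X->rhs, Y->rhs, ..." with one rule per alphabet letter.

  step 3 ⇒ step 4: BDDBDDCBBCDAADAADCDAADAADAADCBBCBBAADCBBCBBCDAADAADCDCBBBDDBDDCBBBDDBDDCBBCDCBBBDDBDDCBBBDDBDDCBB ⇒ AAD·CBB·CBB·AAD·CBB·CBB·CD·AAD·AAD·CD·CBB·BDD·BDD·CBB·BDD·BDD·CBB·CD·CBB·BDD·BDD·CBB·BDD·BDD·CBB·BDD·BDD·CBB·CD·AAD·AAD·CD·AAD·AAD·BDD·BDD·CBB·CD·AAD·AAD·CD·AAD·AAD·CD·CBB·BDD·BDD·CBB·BDD·BDD·CBB·CD·CBB·CD·AAD·AAD·AAD·CBB·CBB·AAD·CBB·CBB·CD·AAD·AAD·AAD·CBB·CBB·AAD·CBB·CBB·CD·AAD·AAD·CD·CBB·CD·AAD·AAD·AAD·CBB·CBB·AAD·CBB·CBB·CD·AAD·AAD·AAD·CBB·CBB·AAD·CBB·CBB·CD·AAD·AAD
    A ↦ BDD
    B ↦ AAD
    C ↦ CD
    D ↦ CBB

A->BDD, B->AAD, C->CD, D->CBB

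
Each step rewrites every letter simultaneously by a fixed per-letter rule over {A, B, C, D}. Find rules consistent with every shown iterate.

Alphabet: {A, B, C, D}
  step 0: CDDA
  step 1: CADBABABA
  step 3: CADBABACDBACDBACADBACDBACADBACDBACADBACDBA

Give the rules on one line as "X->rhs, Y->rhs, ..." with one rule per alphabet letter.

A->BA, B->CD, C->CAD, D->BA

  step 0 ⇒ step 1: CDDA ⇒ CAD·BA·BA·BA
    A ↦ BA
    C ↦ CAD
    D ↦ BA
    B ↦ CD  (constrained at step 1)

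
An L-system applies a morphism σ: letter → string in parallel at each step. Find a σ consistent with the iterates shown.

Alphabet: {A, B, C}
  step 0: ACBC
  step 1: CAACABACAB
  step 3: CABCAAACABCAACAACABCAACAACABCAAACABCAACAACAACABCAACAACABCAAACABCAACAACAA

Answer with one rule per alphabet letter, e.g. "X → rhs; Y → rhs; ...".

A->CAA, B->A, C->CAB

  step 0 ⇒ step 1: ACBC ⇒ CAA·CAB·A·CAB
    A ↦ CAA
    B ↦ A
    C ↦ CAB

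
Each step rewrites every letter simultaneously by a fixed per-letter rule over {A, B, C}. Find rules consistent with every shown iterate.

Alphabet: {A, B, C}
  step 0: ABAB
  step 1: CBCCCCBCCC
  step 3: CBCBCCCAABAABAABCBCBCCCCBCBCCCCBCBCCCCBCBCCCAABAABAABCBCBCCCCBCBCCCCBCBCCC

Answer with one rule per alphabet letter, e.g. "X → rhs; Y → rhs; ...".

  step 0 ⇒ step 1: ABAB ⇒ CB·CCC·CB·CCC
    A ↦ CB
    B ↦ CCC
    C ↦ AAB  (constrained at step 1)

A->CB, B->CCC, C->AAB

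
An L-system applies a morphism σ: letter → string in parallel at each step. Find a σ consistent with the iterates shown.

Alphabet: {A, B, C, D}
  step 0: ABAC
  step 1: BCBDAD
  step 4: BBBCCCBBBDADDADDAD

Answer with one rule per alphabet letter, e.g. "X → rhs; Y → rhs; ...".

A->B, B->C, C->DAD, D->B

  step 0 ⇒ step 1: ABAC ⇒ B·C·B·DAD
    A ↦ B
    B ↦ C
    C ↦ DAD
    D ↦ B  (constrained at step 1)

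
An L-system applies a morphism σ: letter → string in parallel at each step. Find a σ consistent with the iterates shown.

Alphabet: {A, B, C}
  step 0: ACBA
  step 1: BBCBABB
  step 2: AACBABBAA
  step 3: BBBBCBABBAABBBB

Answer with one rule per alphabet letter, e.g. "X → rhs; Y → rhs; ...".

  step 2 ⇒ step 3: AACBABBAA ⇒ BB·BB·CB·A·BB·A·A·BB·BB
    A ↦ BB
    B ↦ A
    C ↦ CB

A->BB, B->A, C->CB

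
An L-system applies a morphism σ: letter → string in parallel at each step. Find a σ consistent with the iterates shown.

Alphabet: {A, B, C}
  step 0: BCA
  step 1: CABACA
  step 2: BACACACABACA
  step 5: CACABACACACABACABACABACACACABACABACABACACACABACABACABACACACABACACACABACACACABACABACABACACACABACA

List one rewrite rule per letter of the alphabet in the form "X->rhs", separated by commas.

A->CA, B->CA, C->BA

  step 1 ⇒ step 2: CABACA ⇒ BA·CA·CA·CA·BA·CA
    A ↦ CA
    B ↦ CA
    C ↦ BA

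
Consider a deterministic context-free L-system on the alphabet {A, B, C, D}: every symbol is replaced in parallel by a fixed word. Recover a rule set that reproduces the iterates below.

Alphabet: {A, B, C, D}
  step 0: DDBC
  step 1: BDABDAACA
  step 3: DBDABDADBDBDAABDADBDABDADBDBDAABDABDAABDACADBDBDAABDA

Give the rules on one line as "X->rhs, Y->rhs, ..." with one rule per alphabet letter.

  step 0 ⇒ step 1: DDBC ⇒ BDA·BDA·A·CA
    B ↦ A
    C ↦ CA
    D ↦ BDA
    A ↦ DBD  (constrained at step 1)

A->DBD, B->A, C->CA, D->BDA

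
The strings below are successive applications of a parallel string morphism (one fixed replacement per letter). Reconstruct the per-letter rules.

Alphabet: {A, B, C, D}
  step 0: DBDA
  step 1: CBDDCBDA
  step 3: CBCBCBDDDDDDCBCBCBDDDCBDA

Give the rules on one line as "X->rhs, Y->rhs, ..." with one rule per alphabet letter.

A->DA, B->DD, C->D, D->CB

  step 0 ⇒ step 1: DBDA ⇒ CB·DD·CB·DA
    A ↦ DA
    B ↦ DD
    D ↦ CB
    C ↦ D  (constrained at step 1)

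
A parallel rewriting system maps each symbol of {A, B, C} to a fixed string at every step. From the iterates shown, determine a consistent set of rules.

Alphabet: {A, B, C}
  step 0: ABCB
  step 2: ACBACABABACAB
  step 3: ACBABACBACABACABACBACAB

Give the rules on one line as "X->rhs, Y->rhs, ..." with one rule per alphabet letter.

  step 2 ⇒ step 3: ACBACABABACAB ⇒ AC·B·AB·AC·B·AC·AB·AC·AB·AC·B·AC·AB
    A ↦ AC
    B ↦ AB
    C ↦ B

A->AC, B->AB, C->B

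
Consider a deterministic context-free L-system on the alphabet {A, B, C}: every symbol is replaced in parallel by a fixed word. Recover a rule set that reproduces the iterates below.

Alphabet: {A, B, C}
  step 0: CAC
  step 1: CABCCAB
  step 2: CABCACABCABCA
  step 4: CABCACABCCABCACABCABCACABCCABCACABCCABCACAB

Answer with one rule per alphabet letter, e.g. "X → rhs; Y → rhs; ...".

A->C, B->A, C->CAB

  step 1 ⇒ step 2: CABCCAB ⇒ CAB·C·A·CAB·CAB·C·A
    A ↦ C
    B ↦ A
    C ↦ CAB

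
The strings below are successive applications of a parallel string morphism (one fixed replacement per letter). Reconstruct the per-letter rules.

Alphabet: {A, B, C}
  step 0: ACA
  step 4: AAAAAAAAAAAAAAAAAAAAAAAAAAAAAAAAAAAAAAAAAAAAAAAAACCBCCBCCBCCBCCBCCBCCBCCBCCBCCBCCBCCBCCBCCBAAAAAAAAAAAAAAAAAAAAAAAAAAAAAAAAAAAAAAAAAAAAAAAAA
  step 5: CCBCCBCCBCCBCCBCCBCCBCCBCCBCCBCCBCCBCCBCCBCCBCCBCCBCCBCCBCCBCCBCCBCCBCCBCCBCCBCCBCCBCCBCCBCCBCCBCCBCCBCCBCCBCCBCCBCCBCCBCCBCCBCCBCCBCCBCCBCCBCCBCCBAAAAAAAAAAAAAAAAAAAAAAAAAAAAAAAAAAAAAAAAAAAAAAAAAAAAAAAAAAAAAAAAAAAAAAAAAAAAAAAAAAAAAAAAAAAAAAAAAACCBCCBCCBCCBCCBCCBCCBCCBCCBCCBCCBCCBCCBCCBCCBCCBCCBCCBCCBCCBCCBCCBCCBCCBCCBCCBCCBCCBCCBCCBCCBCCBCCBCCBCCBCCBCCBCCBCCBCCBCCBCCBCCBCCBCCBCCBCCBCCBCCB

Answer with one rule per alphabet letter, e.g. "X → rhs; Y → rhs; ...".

A->CCB, B->AAA, C->AA

  step 4 ⇒ step 5: AAAAAAAAAAAAAAAAAAAAAAAAAAAAAAAAAAAAAAAAAAAAAAAAACCBCCBCCBCCBCCBCCBCCBCCBCCBCCBCCBCCBCCBCCBAAAAAAAAAAAAAAAAAAAAAAAAAAAAAAAAAAAAAAAAAAAAAAAAA ⇒ CCB·CCB·CCB·CCB·CCB·CCB·CCB·CCB·CCB·CCB·CCB·CCB·CCB·CCB·CCB·CCB·CCB·CCB·CCB·CCB·CCB·CCB·CCB·CCB·CCB·CCB·CCB·CCB·CCB·CCB·CCB·CCB·CCB·CCB·CCB·CCB·CCB·CCB·CCB·CCB·CCB·CCB·CCB·CCB·CCB·CCB·CCB·CCB·CCB·AA·AA·AAA·AA·AA·AAA·AA·AA·AAA·AA·AA·AAA·AA·AA·AAA·AA·AA·AAA·AA·AA·AAA·AA·AA·AAA·AA·AA·AAA·AA·AA·AAA·AA·AA·AAA·AA·AA·AAA·AA·AA·AAA·AA·AA·AAA·CCB·CCB·CCB·CCB·CCB·CCB·CCB·CCB·CCB·CCB·CCB·CCB·CCB·CCB·CCB·CCB·CCB·CCB·CCB·CCB·CCB·CCB·CCB·CCB·CCB·CCB·CCB·CCB·CCB·CCB·CCB·CCB·CCB·CCB·CCB·CCB·CCB·CCB·CCB·CCB·CCB·CCB·CCB·CCB·CCB·CCB·CCB·CCB·CCB
    A ↦ CCB
    B ↦ AAA
    C ↦ AA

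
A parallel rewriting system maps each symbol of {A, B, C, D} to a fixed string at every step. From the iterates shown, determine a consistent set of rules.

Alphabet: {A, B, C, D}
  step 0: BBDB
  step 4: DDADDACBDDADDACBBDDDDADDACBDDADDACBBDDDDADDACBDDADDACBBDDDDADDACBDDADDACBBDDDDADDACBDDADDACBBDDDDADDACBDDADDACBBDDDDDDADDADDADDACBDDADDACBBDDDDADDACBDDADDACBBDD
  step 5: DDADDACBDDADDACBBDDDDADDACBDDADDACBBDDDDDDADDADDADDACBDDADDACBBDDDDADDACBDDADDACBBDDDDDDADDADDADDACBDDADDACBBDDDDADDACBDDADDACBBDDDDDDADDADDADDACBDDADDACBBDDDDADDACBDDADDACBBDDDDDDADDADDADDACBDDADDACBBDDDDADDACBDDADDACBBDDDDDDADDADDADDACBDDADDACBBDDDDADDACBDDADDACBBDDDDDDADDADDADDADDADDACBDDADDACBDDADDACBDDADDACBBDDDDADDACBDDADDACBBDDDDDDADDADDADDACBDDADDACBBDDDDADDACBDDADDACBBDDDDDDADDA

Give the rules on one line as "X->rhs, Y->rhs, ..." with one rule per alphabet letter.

  step 4 ⇒ step 5: DDADDACBDDADDACBBDDDDADDACBDDADDACBBDDDDADDACBDDADDACBBDDDDADDACBDDADDACBBDDDDADDACBDDADDACBBDDDDADDACBDDADDACBBDDDDDDADDADDADDACBDDADDACBBDDDDADDACBDDADDACBBDD ⇒ DDA·DDA·CB·DDA·DDA·CB·B·DD·DDA·DDA·CB·DDA·DDA·CB·B·DD·DD·DDA·DDA·DDA·DDA·CB·DDA·DDA·CB·B·DD·DDA·DDA·CB·DDA·DDA·CB·B·DD·DD·DDA·DDA·DDA·DDA·CB·DDA·DDA·CB·B·DD·DDA·DDA·CB·DDA·DDA·CB·B·DD·DD·DDA·DDA·DDA·DDA·CB·DDA·DDA·CB·B·DD·DDA·DDA·CB·DDA·DDA·CB·B·DD·DD·DDA·DDA·DDA·DDA·CB·DDA·DDA·CB·B·DD·DDA·DDA·CB·DDA·DDA·CB·B·DD·DD·DDA·DDA·DDA·DDA·CB·DDA·DDA·CB·B·DD·DDA·DDA·CB·DDA·DDA·CB·B·DD·DD·DDA·DDA·DDA·DDA·DDA·DDA·CB·DDA·DDA·CB·DDA·DDA·CB·DDA·DDA·CB·B·DD·DDA·DDA·CB·DDA·DDA·CB·B·DD·DD·DDA·DDA·DDA·DDA·CB·DDA·DDA·CB·B·DD·DDA·DDA·CB·DDA·DDA·CB·B·DD·DD·DDA·DDA
    A ↦ CB
    B ↦ DD
    C ↦ B
    D ↦ DDA

A->CB, B->DD, C->B, D->DDA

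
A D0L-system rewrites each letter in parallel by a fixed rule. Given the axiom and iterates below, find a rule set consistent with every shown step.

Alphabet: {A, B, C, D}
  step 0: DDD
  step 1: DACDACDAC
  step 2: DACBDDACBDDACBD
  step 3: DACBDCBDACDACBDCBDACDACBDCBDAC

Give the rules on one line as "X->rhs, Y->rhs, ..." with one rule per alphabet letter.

  step 2 ⇒ step 3: DACBDDACBDDACBD ⇒ DAC·B·D·CB·DAC·DAC·B·D·CB·DAC·DAC·B·D·CB·DAC
    A ↦ B
    B ↦ CB
    C ↦ D
    D ↦ DAC

A->B, B->CB, C->D, D->DAC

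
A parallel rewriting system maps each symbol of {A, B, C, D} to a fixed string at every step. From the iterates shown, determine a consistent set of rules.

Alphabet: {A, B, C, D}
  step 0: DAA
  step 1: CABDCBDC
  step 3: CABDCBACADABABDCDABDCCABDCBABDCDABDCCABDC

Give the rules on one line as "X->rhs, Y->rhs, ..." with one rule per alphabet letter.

A->BDC, B->BA, C->DA, D->CA

  step 0 ⇒ step 1: DAA ⇒ CA·BDC·BDC
    A ↦ BDC
    D ↦ CA
    B ↦ BA  (constrained at step 1)
    C ↦ DA  (constrained at step 1)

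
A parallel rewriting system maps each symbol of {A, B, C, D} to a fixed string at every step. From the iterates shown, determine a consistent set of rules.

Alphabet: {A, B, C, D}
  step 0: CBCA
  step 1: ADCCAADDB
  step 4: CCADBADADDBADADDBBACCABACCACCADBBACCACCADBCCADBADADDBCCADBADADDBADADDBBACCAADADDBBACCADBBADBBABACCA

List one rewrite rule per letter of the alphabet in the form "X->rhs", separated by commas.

A->DB, B->CCA, C->AD, D->BA

  step 0 ⇒ step 1: CBCA ⇒ AD·CCA·AD·DB
    A ↦ DB
    B ↦ CCA
    C ↦ AD
    D ↦ BA  (constrained at step 1)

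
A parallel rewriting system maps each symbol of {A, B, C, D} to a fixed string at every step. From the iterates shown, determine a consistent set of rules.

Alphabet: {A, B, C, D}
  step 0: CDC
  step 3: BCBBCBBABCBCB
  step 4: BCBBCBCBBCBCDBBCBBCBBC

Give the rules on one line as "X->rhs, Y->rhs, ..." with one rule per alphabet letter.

A->DB, B->BC, C->B, D->BA

  step 3 ⇒ step 4: BCBBCBBABCBCB ⇒ BC·B·BC·BC·B·BC·BC·DB·BC·B·BC·B·BC
    A ↦ DB
    B ↦ BC
    C ↦ B
    D ↦ BA  (constrained at step 0)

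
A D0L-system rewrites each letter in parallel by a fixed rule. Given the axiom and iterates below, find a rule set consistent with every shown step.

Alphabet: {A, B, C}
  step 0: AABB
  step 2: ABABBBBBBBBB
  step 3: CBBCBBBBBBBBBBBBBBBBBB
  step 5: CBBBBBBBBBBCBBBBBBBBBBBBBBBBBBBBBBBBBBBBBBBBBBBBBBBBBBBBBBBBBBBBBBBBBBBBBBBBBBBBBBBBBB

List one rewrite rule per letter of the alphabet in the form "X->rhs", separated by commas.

A->C, B->BB, C->AB

  step 2 ⇒ step 3: ABABBBBBBBBB ⇒ C·BB·C·BB·BB·BB·BB·BB·BB·BB·BB·BB
    A ↦ C
    B ↦ BB
    C ↦ AB  (constrained at step 3)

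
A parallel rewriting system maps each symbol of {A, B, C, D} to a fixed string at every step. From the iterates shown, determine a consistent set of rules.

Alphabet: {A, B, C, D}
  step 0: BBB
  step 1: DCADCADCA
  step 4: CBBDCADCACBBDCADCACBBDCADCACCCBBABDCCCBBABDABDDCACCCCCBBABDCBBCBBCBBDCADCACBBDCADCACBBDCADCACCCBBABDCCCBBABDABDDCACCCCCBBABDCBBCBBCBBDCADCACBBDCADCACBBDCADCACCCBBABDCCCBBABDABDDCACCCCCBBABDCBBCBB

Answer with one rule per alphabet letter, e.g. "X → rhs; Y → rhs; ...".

A->ABD, B->DCA, C->CBB, D->CC

  step 0 ⇒ step 1: BBB ⇒ DCA·DCA·DCA
    B ↦ DCA
    A ↦ ABD  (constrained at step 1)
    C ↦ CBB  (constrained at step 1)
    D ↦ CC  (constrained at step 1)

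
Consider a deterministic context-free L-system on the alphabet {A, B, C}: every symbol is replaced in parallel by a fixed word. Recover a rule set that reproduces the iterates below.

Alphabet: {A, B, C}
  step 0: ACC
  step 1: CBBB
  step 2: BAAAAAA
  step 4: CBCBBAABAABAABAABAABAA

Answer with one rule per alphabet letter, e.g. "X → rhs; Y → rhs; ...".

A->CB, B->AA, C->B

  step 1 ⇒ step 2: CBBB ⇒ B·AA·AA·AA
    B ↦ AA
    C ↦ B
  step 0 ⇒ step 1: ACC ⇒ CB·B·B
    A ↦ CB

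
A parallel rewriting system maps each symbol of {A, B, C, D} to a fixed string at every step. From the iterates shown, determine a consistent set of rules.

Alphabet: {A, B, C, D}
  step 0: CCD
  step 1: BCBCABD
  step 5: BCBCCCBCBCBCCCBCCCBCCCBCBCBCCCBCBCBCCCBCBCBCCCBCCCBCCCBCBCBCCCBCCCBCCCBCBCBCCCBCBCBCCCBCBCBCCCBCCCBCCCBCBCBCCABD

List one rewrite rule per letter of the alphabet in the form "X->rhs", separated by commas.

  step 0 ⇒ step 1: CCD ⇒ BC·BC·ABD
    C ↦ BC
    D ↦ ABD
    A ↦ B  (constrained at step 1)
    B ↦ CC  (constrained at step 1)

A->B, B->CC, C->BC, D->ABD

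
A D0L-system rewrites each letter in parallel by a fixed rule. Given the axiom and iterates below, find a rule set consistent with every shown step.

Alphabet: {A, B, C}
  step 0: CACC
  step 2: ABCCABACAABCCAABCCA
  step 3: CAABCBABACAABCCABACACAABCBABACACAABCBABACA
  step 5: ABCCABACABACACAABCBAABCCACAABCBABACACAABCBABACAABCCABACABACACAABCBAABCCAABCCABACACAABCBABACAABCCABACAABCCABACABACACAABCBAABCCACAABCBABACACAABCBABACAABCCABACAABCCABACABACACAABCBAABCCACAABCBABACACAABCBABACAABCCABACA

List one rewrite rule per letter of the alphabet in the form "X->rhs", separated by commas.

A->CA, B->ABC, C->BA

  step 2 ⇒ step 3: ABCCABACAABCCAABCCA ⇒ CA·ABC·BA·BA·CA·ABC·CA·BA·CA·CA·ABC·BA·BA·CA·CA·ABC·BA·BA·CA
    A ↦ CA
    B ↦ ABC
    C ↦ BA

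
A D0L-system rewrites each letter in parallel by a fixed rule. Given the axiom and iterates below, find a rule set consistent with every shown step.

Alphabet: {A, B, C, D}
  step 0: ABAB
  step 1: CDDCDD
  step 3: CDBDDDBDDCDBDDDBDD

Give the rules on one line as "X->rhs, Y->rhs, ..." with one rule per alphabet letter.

A->C, B->DD, C->A, D->DB

  step 0 ⇒ step 1: ABAB ⇒ C·DD·C·DD
    A ↦ C
    B ↦ DD
    C ↦ A  (constrained at step 1)
    D ↦ DB  (constrained at step 1)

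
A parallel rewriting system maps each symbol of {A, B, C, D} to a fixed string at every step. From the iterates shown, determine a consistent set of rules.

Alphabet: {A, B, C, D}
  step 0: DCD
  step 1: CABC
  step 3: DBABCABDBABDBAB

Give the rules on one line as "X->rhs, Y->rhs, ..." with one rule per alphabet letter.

  step 0 ⇒ step 1: DCD ⇒ C·AB·C
    C ↦ AB
    D ↦ C
    A ↦ DB  (constrained at step 1)
    B ↦ AB  (constrained at step 1)

A->DB, B->AB, C->AB, D->C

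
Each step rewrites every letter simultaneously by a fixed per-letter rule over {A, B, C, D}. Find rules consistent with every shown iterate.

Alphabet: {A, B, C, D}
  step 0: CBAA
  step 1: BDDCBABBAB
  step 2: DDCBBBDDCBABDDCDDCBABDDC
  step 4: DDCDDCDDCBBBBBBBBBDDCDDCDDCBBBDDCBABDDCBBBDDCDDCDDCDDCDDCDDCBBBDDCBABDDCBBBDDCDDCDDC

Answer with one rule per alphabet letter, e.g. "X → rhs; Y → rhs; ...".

A->BAB, B->DDC, C->B, D->B

  step 1 ⇒ step 2: BDDCBABBAB ⇒ DDC·B·B·B·DDC·BAB·DDC·DDC·BAB·DDC
    A ↦ BAB
    B ↦ DDC
    C ↦ B
    D ↦ B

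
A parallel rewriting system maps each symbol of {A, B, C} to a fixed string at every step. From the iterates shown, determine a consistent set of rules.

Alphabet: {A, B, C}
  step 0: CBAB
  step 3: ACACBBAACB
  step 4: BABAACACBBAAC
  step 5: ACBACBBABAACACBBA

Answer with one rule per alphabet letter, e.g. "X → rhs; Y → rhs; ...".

  step 4 ⇒ step 5: BABAACACBBAAC ⇒ AC·B·AC·B·B·A·B·A·AC·AC·B·B·A
    A ↦ B
    B ↦ AC
    C ↦ A

A->B, B->AC, C->A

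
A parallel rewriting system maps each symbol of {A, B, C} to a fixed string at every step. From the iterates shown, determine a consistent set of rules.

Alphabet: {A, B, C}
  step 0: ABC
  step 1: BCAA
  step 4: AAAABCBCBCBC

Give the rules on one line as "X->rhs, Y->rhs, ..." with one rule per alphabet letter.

A->BC, B->A, C->A

  step 0 ⇒ step 1: ABC ⇒ BC·A·A
    A ↦ BC
    B ↦ A
    C ↦ A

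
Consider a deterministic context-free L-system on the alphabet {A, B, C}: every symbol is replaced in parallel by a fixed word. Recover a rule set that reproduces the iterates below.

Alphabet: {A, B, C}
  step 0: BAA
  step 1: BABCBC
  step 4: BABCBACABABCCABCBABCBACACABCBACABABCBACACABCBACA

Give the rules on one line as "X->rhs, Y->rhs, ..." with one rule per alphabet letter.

  step 0 ⇒ step 1: BAA ⇒ BA·BC·BC
    A ↦ BC
    B ↦ BA
    C ↦ CA  (constrained at step 1)

A->BC, B->BA, C->CA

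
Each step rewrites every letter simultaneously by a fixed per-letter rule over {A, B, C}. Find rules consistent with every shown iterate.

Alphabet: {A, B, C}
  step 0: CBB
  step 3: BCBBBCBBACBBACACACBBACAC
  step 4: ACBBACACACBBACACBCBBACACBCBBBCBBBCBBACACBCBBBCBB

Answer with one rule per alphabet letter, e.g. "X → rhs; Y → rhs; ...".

A->BC, B->AC, C->BB

  step 3 ⇒ step 4: BCBBBCBBACBBACACACBBACAC ⇒ AC·BB·AC·AC·AC·BB·AC·AC·BC·BB·AC·AC·BC·BB·BC·BB·BC·BB·AC·AC·BC·BB·BC·BB
    A ↦ BC
    B ↦ AC
    C ↦ BB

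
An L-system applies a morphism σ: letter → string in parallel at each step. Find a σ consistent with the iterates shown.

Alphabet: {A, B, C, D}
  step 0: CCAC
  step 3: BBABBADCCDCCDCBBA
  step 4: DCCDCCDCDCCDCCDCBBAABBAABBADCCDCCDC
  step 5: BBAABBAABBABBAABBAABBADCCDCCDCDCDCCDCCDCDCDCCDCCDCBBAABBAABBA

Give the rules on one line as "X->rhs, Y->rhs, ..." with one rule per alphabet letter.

  step 4 ⇒ step 5: DCCDCCDCDCCDCCDCBBAABBAABBADCCDCCDC ⇒ BB·A·A·BB·A·A·BB·A·BB·A·A·BB·A·A·BB·A·DCC·DCC·DC·DC·DCC·DCC·DC·DC·DCC·DCC·DC·BB·A·A·BB·A·A·BB·A
    A ↦ DC
    B ↦ DCC
    C ↦ A
    D ↦ BB

A->DC, B->DCC, C->A, D->BB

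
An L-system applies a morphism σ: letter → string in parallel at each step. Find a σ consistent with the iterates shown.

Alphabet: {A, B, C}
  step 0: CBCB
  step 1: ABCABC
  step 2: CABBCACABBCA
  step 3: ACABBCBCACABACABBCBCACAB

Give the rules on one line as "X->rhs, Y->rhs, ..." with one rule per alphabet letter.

  step 2 ⇒ step 3: CABBCACABBCA ⇒ A·CAB·BC·BC·A·CAB·A·CAB·BC·BC·A·CAB
    A ↦ CAB
    B ↦ BC
    C ↦ A

A->CAB, B->BC, C->A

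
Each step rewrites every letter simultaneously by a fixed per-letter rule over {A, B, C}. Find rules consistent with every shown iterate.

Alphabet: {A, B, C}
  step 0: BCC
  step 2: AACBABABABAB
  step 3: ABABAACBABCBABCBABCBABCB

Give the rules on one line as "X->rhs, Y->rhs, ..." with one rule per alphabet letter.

A->AB, B->CB, C->AA

  step 2 ⇒ step 3: AACBABABABAB ⇒ AB·AB·AA·CB·AB·CB·AB·CB·AB·CB·AB·CB
    A ↦ AB
    B ↦ CB
    C ↦ AA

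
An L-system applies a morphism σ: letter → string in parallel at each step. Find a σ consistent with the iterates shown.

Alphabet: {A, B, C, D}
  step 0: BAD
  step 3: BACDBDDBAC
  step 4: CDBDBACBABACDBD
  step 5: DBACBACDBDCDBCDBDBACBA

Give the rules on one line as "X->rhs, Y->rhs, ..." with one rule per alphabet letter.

  step 4 ⇒ step 5: CDBDBACBABACDBD ⇒ D·BA·C·BA·C·DB·D·C·DB·C·DB·D·BA·C·BA
    A ↦ DB
    B ↦ C
    C ↦ D
    D ↦ BA

A->DB, B->C, C->D, D->BA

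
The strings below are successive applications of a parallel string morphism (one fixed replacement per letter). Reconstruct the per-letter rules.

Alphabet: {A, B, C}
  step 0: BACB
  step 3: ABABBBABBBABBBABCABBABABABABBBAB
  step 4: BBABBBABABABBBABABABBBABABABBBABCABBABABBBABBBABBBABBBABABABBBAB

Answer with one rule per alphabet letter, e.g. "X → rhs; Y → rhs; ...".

  step 3 ⇒ step 4: ABABBBABBBABBBABCABBABABABABBBAB ⇒ BB·AB·BB·AB·AB·AB·BB·AB·AB·AB·BB·AB·AB·AB·BB·AB·CA·BB·AB·AB·BB·AB·BB·AB·BB·AB·BB·AB·AB·AB·BB·AB
    A ↦ BB
    B ↦ AB
    C ↦ CA

A->BB, B->AB, C->CA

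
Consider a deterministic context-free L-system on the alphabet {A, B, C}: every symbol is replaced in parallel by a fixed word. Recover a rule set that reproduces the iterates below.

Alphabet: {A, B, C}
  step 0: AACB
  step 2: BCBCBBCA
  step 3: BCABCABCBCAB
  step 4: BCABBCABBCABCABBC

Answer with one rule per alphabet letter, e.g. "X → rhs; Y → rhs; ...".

A->B, B->BC, C->A

  step 3 ⇒ step 4: BCABCABCBCAB ⇒ BC·A·B·BC·A·B·BC·A·BC·A·B·BC
    A ↦ B
    B ↦ BC
    C ↦ A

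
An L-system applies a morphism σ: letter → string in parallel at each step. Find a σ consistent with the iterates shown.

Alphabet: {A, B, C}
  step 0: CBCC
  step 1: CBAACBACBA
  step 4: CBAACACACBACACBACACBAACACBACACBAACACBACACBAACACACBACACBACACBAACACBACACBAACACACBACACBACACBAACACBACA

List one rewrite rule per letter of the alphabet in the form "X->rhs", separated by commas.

A->CA, B->A, C->CBA

  step 0 ⇒ step 1: CBCC ⇒ CBA·A·CBA·CBA
    B ↦ A
    C ↦ CBA
    A ↦ CA  (constrained at step 1)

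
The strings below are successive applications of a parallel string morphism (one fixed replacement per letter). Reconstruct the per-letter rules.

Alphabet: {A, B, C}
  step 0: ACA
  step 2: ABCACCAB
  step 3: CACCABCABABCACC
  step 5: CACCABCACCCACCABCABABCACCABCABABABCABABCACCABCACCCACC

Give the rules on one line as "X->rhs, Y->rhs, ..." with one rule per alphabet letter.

A->C, B->ACC, C->AB

  step 2 ⇒ step 3: ABCACCAB ⇒ C·ACC·AB·C·AB·AB·C·ACC
    A ↦ C
    B ↦ ACC
    C ↦ AB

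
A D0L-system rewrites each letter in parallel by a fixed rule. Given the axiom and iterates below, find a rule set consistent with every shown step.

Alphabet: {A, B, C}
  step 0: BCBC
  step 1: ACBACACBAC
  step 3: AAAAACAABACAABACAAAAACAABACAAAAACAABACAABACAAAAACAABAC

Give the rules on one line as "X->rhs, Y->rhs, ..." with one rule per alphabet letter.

A->AA, B->AC, C->BAC

  step 0 ⇒ step 1: BCBC ⇒ AC·BAC·AC·BAC
    B ↦ AC
    C ↦ BAC
    A ↦ AA  (constrained at step 1)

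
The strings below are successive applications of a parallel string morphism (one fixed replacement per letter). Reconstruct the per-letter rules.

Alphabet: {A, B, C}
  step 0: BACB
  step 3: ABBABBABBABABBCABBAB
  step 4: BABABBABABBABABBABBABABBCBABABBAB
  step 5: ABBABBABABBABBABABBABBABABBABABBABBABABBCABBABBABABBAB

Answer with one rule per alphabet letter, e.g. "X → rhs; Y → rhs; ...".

  step 4 ⇒ step 5: BABABBABABBABABBABBABABBCBABABBAB ⇒ AB·B·AB·B·AB·AB·B·AB·B·AB·AB·B·AB·B·AB·AB·B·AB·AB·B·AB·B·AB·AB·BC·AB·B·AB·B·AB·AB·B·AB
    A ↦ B
    B ↦ AB
    C ↦ BC

A->B, B->AB, C->BC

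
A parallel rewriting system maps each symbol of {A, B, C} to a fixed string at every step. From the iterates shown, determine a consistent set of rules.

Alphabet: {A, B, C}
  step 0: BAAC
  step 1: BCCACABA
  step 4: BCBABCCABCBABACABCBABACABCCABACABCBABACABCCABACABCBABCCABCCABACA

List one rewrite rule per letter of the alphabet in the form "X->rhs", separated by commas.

  step 0 ⇒ step 1: BAAC ⇒ BC·CA·CA·BA
    A ↦ CA
    B ↦ BC
    C ↦ BA

A->CA, B->BC, C->BA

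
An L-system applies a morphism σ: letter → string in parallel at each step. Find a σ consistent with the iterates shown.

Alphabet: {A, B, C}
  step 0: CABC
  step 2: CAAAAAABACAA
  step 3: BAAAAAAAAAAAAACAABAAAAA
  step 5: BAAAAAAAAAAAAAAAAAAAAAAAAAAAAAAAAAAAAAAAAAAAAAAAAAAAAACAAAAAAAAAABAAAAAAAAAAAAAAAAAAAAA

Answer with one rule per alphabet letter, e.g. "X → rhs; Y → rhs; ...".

A->AA, B->C, C->BA

  step 2 ⇒ step 3: CAAAAAABACAA ⇒ BA·AA·AA·AA·AA·AA·AA·C·AA·BA·AA·AA
    A ↦ AA
    B ↦ C
    C ↦ BA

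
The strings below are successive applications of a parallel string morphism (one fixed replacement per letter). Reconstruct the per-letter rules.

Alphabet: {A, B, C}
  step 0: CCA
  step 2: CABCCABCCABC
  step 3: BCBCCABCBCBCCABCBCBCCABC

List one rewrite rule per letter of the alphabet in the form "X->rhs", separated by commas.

  step 2 ⇒ step 3: CABCCABCCABC ⇒ BC·BC·CA·BC·BC·BC·CA·BC·BC·BC·CA·BC
    A ↦ BC
    B ↦ CA
    C ↦ BC

A->BC, B->CA, C->BC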